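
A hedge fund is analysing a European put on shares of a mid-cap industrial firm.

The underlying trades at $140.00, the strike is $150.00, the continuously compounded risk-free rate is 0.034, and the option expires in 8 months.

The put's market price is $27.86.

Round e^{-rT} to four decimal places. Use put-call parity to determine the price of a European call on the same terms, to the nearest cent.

$21.22

e^(−rT) = e^(−0.034·0.6667) = 0.9776
Put-call parity: C − P = S − K·e^(−rT) = 140 − 150·0.9776 = 140 − 146.6400 = -6.6400
C = P + (C − P) = 27.86 + (-6.6400) = 21.2200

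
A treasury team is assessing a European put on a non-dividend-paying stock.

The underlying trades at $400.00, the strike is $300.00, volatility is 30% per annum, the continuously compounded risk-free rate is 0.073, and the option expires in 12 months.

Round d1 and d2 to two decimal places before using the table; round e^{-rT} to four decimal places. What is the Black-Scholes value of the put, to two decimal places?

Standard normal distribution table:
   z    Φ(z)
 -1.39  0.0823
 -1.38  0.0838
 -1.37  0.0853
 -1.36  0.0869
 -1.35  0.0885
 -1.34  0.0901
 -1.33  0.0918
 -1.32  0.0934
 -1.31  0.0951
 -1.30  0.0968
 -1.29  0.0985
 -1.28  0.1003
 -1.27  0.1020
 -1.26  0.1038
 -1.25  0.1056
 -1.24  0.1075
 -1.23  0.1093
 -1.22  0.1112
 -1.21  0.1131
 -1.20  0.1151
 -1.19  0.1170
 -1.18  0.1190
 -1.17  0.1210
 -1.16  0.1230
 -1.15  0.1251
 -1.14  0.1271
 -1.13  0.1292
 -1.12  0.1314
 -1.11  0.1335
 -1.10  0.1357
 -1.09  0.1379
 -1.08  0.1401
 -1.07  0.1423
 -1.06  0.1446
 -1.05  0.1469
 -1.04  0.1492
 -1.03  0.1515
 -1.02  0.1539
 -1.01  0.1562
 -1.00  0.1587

$5.57

σ√T = 0.3·√1 = 0.3000
ln(S/K) + (r + σ²/2)T = ln(400/300) + (0.073 + 0.3²/2)·1 = 0.2877 + 0.1180 = 0.4057
d₁ = 0.4057 / 0.3000 = 1.3523 which rounds to 1.35
d₂ = d₁ − σ√T = 1.3523 − 0.3000 = 1.0523 which rounds to 1.05
exp(−rT) = exp(−0.073·1) = 0.9296
P = 300·0.9296·N(-1.05) − 400·N(-1.35) = 300·0.9296·0.1469 − 400·0.0885 = 40.9675 − 35.4000 = 5.5675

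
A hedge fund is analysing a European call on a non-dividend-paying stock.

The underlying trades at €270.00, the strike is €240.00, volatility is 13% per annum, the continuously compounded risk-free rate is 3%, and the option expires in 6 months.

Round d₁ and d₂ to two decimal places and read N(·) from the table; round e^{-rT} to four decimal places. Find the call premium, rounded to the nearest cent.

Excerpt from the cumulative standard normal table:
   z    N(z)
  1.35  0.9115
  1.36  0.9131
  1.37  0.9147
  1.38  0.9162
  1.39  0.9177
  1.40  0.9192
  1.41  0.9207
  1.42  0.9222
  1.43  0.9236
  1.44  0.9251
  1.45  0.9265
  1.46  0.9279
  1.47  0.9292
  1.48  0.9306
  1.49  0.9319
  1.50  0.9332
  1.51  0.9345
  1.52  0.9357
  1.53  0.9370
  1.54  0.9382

T = 0.5;  σ√T = 0.0919
d₁ = [ln(270/240) + (0.03 + 0.13²/2)·0.5] / 0.0919 = [0.1178 + 0.0192] / 0.0919 = 1.4905 → 1.49
d₂ = d₁ − σ√T = 1.4905 − 0.0919 = 1.3985 → 1.40
e^(−rT) = e^(−0.03·0.5) = 0.9851
N(d₁) = N(1.49) = 0.9319;  N(d₂) = N(1.40) = 0.9192
C = 270·0.9319 − 240·0.9851·0.9192 = 251.6130 − 217.3209 = 34.2921

€34.29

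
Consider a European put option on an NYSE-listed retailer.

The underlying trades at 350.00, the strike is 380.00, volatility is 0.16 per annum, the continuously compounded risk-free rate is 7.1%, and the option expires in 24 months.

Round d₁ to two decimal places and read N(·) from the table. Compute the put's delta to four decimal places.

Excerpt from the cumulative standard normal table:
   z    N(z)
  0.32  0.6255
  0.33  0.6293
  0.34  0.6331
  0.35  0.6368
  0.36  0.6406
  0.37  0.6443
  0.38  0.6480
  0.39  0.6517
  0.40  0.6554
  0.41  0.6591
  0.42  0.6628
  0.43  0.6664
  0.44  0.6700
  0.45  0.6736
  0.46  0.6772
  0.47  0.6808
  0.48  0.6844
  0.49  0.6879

T = 2;  σ√T = 0.2263
d₁ = [ln(350/380) + (0.071 + 0.16²/2)·2] / 0.2263 = [-0.0822 + 0.1676] / 0.2263 = 0.3772 ≈ 0.38
N(d₁) = N(0.38) = 0.6480
Δ_put = N(d₁) − 1 = 0.6480 − 1 = -0.3520

-0.3520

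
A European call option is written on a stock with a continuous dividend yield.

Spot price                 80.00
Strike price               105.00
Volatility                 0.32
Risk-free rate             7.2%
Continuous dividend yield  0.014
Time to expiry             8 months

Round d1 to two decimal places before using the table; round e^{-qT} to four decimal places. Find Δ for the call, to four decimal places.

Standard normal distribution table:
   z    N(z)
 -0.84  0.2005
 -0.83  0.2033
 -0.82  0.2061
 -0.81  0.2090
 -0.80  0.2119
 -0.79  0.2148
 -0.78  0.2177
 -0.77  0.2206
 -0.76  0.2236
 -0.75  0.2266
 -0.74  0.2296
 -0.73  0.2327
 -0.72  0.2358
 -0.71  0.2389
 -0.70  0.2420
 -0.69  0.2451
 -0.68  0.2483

0.2215

σ√T = 0.32·√0.6667 = 0.2613
d₁ = [ln(80/105) + (0.072 − 0.014 + ½·0.32²)·0.6667] / (σ√T) = (-0.2719 + 0.0728) / 0.2613 = -0.7621 ≈ -0.76
N(d₁) = N(-0.76) = 0.2236
Δ_call = exp(−qT)·N(d₁) = 0.9907·0.2236 = 0.2215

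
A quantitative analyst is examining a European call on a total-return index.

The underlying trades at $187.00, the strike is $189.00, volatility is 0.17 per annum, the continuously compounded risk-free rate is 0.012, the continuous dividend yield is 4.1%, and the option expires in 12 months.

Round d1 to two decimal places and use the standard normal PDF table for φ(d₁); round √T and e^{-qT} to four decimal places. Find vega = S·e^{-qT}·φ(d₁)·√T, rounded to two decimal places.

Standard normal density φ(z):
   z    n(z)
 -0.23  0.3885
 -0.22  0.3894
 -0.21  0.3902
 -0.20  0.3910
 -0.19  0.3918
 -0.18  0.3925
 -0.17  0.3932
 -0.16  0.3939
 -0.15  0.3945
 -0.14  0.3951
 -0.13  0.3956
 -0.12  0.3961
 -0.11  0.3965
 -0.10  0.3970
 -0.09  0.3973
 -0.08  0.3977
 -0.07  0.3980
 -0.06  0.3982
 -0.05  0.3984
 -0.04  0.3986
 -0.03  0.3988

70.81

σ√T = 0.17·√1 = 0.1700
ln(S/K) + (r − q + σ²/2)T = ln(187/189) + (0.012 − 0.041 + 0.17²/2)·1 = -0.0106 − 0.0145 = -0.0252
d₁ = -0.0252 / 0.1700 = -0.1482 ≈ -0.15
√T = √1 = 1.0000
φ(d₁) = φ(-0.15) = 0.3945
e^(−qT) = e^(−0.041·1) = 0.9598
vega = S·e^(−qT)·φ(d₁)·√T = 187·0.9598·0.3945·1.0000 = 70.8059
(Vega is the same for a European call and put with the same parameters.)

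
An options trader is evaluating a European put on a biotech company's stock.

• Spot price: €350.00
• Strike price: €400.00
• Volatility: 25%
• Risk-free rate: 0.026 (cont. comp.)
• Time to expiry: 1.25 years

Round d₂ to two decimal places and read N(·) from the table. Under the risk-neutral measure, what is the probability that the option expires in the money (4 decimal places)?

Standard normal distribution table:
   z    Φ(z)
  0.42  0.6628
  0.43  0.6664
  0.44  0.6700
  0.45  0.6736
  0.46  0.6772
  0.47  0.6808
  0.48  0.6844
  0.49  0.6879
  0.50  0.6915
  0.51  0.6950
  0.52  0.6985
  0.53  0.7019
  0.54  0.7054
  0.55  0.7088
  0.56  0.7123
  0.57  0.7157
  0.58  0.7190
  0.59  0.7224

0.6915

T = 1.25;  σ√T = 0.2795
ln(S/K) + (r + σ²/2)T = ln(350/400) + (0.026 + 0.25²/2)·1.25 = -0.1335 + 0.0716 = -0.0620
d₁ = -0.0620 / 0.2795 = -0.2217 which rounds to -0.22
d₂ = d₁ − σ√T = -0.2217 − 0.2795 = -0.5012 which rounds to -0.50
Risk-neutral Pr[S_T < K] = N(−d₂) = N(0.50) = 0.6915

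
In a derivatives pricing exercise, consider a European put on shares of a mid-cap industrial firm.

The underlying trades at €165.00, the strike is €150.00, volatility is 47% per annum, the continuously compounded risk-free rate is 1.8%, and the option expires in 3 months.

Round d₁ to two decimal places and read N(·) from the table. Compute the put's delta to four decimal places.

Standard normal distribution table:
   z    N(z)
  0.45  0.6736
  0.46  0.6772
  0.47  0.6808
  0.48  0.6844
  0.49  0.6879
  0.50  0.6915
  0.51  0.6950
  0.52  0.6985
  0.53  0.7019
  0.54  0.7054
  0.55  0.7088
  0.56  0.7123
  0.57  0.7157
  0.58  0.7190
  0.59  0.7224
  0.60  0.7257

σ√T = 0.47·√0.25 = 0.2350
ln(S/K) + (r + σ²/2)T = ln(165/150) + (0.018 + 0.47²/2)·0.25 = 0.0953 + 0.0321 = 0.1274
d₁ = 0.1274 / 0.2350 = 0.5422 ≈ 0.54
N(d₁) = N(0.54) = 0.7054
Δ_put = N(d₁) − 1 = 0.7054 − 1 = -0.2946

-0.2946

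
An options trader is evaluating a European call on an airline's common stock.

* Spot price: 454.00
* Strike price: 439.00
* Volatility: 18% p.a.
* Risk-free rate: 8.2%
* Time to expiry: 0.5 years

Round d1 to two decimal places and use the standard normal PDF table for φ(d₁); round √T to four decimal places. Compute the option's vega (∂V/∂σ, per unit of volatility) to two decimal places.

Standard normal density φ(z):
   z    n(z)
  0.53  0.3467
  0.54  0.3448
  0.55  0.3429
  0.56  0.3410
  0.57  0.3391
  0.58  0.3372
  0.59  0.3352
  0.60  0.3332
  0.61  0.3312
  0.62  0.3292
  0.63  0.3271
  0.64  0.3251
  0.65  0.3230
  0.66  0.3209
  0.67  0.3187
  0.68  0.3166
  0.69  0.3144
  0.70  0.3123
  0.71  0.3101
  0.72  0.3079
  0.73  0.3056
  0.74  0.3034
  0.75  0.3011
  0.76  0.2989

T = 0.5;  σ√T = 0.1273
ln(S/K) + (r + σ²/2)T = ln(454/439) + (0.082 + 0.18²/2)·0.5 = 0.0336 + 0.0491 = 0.0827
d₁ = 0.0827 / 0.1273 = 0.6497 ≈ 0.65
√T = √0.5 = 0.7071
φ(d₁) = φ(0.65) = 0.3230
vega = S·φ(d₁)·√T = 454·0.3230·0.7071 = 103.6906

103.69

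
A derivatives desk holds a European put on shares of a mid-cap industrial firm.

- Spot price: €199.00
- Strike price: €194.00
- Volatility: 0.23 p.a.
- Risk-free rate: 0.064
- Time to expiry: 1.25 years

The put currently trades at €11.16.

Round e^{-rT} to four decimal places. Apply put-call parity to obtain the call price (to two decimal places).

€31.08

exp(−rT) = exp(−0.064·1.25) = 0.9231
Put-call parity: C − P = S − K·e^(−rT) = 199 − 194·0.9231 = 199 − 179.0814 = 19.9186
C = P + (C − P) = 11.16 + (19.9186) = 31.0786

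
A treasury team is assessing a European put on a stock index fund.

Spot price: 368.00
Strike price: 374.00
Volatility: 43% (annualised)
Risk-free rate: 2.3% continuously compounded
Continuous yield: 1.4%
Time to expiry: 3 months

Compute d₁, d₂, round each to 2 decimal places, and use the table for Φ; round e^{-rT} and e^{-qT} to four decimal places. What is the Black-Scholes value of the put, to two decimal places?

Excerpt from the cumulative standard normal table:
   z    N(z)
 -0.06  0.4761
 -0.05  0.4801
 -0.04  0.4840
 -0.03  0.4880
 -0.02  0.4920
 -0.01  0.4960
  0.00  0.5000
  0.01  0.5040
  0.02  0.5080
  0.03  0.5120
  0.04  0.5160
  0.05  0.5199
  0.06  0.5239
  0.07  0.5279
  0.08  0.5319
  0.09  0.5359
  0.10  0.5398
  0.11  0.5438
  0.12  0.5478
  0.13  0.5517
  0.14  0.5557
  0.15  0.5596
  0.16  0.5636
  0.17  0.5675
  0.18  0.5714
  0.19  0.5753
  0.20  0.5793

σ√T = 0.43 × 0.5000 = 0.2150
d₁ = [ln(368/374) + (0.023 − 0.014 + 0.43²/2)·0.25] / 0.2150 = [-0.0162 + 0.0254] / 0.2150 = 0.0427 → 0.04
d₂ = d₁ − σ√T = 0.0427 − 0.2150 = -0.1723 → -0.17
exp(−qT) = exp(−0.014·0.25) = 0.9965;  exp(−rT) = exp(−0.023·0.25) = 0.9943
N(−d₂) = N(0.17) = 0.5675;  N(−d₁) = N(-0.04) = 0.4840
P = 374·0.9943·0.5675 − 368·0.9965·0.4840 = 211.0352 − 177.4886 = 33.5466

33.55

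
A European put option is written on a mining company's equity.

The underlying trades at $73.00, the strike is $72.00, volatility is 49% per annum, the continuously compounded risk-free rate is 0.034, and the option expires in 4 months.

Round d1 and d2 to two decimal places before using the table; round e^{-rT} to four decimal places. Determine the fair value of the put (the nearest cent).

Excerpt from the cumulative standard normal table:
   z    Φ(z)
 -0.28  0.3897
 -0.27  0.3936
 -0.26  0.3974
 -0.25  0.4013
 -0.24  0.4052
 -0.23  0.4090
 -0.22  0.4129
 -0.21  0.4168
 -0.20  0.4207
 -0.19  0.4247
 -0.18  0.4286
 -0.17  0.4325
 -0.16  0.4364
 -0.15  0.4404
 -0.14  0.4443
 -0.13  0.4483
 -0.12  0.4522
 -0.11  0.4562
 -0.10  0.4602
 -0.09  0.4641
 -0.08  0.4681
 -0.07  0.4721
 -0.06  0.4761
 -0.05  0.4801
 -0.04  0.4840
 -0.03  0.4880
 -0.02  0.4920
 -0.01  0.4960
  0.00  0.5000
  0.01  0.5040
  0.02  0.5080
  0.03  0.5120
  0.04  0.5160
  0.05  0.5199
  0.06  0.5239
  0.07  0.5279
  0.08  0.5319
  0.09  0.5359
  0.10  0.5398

$7.15

σ√T = 0.49 × 0.5774 = 0.2829
ln(S/K) + (r + σ²/2)T = ln(73/72) + (0.034 + 0.49²/2)·0.3333 = 0.0138 + 0.0513 = 0.0651
d₁ = 0.0651 / 0.2829 = 0.2303 which rounds to 0.23
d₂ = d₁ − σ√T = 0.2303 − 0.2829 = -0.0526 which rounds to -0.05
e^(−rT) = e^(−0.034·0.3333) = 0.9887
N(−d₂) = N(0.05) = 0.5199;  N(−d₁) = N(-0.23) = 0.4090
P = 72·0.9887·0.5199 − 73·0.4090 = 37.0098 − 29.8570 = 7.1528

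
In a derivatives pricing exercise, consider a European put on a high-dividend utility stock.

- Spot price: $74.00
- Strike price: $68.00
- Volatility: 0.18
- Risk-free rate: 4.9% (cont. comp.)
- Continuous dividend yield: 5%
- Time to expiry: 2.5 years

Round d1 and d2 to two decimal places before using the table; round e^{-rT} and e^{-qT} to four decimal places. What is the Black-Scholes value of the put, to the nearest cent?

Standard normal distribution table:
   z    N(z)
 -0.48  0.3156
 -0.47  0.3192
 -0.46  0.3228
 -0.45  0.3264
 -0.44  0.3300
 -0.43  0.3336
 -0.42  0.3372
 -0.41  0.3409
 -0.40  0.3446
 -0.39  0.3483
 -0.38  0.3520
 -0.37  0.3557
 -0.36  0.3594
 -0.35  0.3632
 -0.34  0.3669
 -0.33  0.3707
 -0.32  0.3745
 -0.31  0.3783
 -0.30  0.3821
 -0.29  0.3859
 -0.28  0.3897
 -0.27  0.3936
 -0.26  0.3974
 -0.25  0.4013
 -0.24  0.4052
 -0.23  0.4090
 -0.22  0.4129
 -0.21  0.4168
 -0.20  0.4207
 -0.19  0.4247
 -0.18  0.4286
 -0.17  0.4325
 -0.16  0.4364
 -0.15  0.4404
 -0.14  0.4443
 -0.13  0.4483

$4.71

σ√T = 0.18·√2.5 = 0.2846
ln(S/K) + (r − q + σ²/2)T = ln(74/68) + (0.049 − 0.05 + 0.18²/2)·2.5 = 0.0846 + 0.0380 = 0.1226
d₁ = 0.1226 / 0.2846 = 0.4306 which rounds to 0.43
d₂ = d₁ − σ√T = 0.4306 − 0.2846 = 0.1460 which rounds to 0.15
exp(−qT) = exp(−0.05·2.5) = 0.8825;  exp(−rT) = exp(−0.049·2.5) = 0.8847
N(−d₂) = N(-0.15) = 0.4404;  N(−d₁) = N(-0.43) = 0.3336
P = 68·0.8847·0.4404 − 74·0.8825·0.3336 = 26.4943 − 21.7857 = 4.7085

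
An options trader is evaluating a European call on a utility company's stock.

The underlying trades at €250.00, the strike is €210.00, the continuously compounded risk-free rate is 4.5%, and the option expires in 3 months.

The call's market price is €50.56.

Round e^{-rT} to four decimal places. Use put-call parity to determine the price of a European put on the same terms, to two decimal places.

exp(−rT) = exp(−0.045·0.25) = 0.9888
Put-call parity: C − P = S − K·e^(−rT) = 250 − 210·0.9888 = 250 − 207.6480 = 42.3520
P = C − (C − P) = 50.56 − (42.3520) = 8.2080

€8.21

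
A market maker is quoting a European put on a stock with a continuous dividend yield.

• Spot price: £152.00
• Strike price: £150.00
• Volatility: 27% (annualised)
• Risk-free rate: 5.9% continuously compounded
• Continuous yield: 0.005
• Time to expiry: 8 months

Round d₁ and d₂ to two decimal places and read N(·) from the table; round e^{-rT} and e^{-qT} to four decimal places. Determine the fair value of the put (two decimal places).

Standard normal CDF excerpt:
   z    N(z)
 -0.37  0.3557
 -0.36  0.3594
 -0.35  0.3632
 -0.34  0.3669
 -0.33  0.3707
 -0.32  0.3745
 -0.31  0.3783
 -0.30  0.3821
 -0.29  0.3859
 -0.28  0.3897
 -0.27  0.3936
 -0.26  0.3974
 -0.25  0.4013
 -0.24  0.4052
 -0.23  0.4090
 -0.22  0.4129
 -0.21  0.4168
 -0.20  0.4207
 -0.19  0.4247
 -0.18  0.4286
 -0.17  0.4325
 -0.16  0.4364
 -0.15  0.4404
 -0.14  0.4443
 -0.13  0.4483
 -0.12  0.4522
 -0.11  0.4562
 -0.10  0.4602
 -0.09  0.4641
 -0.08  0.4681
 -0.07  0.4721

T = 0.6667;  σ√T = 0.2205
d₁ = [ln(152/150) + (0.059 − 0.005 + 0.27²/2)·0.6667] / 0.2205 = [0.0132 + 0.0603] / 0.2205 = 0.3336 → 0.33
d₂ = d₁ − σ√T = 0.3336 − 0.2205 = 0.1132 → 0.11
e^(−qT) = e^(−0.005·0.6667) = 0.9967;  e^(−rT) = e^(−0.059·0.6667) = 0.9614
P = 150·0.9614·N(-0.11) − 152·0.9967·N(-0.33) = 150·0.9614·0.4562 − 152·0.9967·0.3707 = 65.7886 − 56.1605 = 9.6281

£9.63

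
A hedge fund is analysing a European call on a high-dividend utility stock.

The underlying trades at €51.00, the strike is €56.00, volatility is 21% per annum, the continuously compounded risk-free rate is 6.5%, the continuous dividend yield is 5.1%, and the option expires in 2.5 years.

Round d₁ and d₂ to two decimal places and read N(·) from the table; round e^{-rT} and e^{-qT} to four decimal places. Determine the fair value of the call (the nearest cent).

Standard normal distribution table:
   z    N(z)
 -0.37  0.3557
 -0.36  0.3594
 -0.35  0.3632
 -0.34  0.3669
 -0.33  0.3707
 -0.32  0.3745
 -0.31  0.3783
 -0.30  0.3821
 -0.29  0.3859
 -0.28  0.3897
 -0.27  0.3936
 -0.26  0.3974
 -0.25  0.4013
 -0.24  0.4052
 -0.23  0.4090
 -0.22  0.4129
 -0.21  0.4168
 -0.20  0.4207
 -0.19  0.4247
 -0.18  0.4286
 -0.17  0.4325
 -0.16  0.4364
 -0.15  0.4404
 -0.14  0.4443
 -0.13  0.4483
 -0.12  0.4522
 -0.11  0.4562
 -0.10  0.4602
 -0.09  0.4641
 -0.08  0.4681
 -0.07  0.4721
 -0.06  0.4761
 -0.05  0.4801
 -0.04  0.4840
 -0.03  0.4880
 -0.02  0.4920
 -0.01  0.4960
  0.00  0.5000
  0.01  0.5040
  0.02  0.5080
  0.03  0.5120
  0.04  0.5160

T = 2.5;  σ√T = 0.3320
ln(S/K) + (r − q + σ²/2)T = ln(51/56) + (0.065 − 0.051 + 0.21²/2)·2.5 = -0.0935 + 0.0901 = -0.0034
d₁ = -0.0034 / 0.3320 = -0.0102 ≈ -0.01
d₂ = d₁ − σ√T = -0.0102 − 0.3320 = -0.3423 ≈ -0.34
e^(−qT) = e^(−0.051·2.5) = 0.8803;  e^(−rT) = e^(−0.065·2.5) = 0.8500
C = 51·0.8803·N(-0.01) − 56·0.8500·N(-0.34) = 51·0.8803·0.4960 − 56·0.8500·0.3669 = 22.2681 − 17.4644 = 4.8036

€4.80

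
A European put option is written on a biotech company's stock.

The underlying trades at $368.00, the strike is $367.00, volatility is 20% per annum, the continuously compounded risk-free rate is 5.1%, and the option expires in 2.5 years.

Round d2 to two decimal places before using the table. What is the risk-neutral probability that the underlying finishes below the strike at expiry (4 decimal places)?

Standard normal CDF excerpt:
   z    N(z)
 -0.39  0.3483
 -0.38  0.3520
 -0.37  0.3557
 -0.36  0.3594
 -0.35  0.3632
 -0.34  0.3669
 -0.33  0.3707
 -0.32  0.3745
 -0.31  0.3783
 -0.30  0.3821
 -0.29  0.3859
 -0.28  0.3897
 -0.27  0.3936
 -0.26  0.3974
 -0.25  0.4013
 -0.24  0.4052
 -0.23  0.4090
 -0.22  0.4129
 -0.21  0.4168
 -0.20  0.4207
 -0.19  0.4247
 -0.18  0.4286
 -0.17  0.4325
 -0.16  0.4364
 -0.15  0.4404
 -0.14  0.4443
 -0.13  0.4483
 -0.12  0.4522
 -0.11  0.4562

T = 2.5;  σ√T = 0.3162
d₁ = [ln(368/367) + (0.051 + 0.2²/2)·2.5] / 0.3162 = [0.0027 + 0.1775] / 0.3162 = 0.5699 ≈ 0.57
d₂ = d₁ − σ√T = 0.5699 − 0.3162 = 0.2537 ≈ 0.25
Risk-neutral Pr[S_T < K] = N(−d₂) = N(-0.25) = 0.4013

0.4013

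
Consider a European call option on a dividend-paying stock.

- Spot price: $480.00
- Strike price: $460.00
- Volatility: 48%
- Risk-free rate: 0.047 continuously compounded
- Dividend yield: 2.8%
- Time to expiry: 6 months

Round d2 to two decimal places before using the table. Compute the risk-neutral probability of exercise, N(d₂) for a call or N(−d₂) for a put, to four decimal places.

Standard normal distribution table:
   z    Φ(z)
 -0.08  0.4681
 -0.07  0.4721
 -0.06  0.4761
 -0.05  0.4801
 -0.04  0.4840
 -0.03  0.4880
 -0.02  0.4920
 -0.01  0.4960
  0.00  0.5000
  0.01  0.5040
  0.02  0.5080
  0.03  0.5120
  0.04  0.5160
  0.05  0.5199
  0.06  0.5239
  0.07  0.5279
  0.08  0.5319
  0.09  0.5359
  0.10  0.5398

0.4920

σ√T = 0.48 × 0.7071 = 0.3394
d₁ = [ln(480/460) + (0.047 − 0.028 + ½·0.48²)·0.5] / (σ√T) = (0.0426 + 0.0671) / 0.3394 = 0.3231 → 0.32
d₂ = 0.3231 − 0.3394 = -0.0163 → -0.02
Pr(exercise) under Q = N(d₂) = 0.4920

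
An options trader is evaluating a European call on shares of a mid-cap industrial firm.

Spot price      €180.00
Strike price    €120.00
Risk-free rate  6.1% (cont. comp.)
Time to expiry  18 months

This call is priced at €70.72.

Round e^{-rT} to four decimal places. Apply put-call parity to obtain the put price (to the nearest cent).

€0.23

e^(−rT) = e^(−0.061·1.5) = 0.9126
Put-call parity: C − P = S − K·e^(−rT) = 180 − 120·0.9126 = 180 − 109.5120 = 70.4880
P = C − (C − P) = 70.72 − (70.4880) = 0.2320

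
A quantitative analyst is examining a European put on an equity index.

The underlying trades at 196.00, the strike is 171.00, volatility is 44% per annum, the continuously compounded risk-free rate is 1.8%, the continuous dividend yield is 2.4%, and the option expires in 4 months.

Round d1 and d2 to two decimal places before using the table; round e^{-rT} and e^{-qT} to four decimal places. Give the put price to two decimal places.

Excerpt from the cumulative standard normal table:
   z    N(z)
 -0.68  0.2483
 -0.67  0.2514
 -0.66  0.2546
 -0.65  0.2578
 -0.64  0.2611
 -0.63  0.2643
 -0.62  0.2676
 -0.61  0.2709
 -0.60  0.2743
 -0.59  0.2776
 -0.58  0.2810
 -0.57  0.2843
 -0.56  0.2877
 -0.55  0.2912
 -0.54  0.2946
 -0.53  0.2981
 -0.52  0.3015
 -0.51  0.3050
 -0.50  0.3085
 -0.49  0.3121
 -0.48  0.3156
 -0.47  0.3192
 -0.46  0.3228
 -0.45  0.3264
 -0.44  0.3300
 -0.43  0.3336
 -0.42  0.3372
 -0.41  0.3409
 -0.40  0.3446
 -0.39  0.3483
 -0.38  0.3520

9.07

σ√T = 0.44 × 0.5774 = 0.2540
d₁ = [ln(196/171) + (0.018 − 0.024 + 0.44²/2)·0.3333] / 0.2540 = [0.1365 + 0.0303] / 0.2540 = 0.6563 → 0.66
d₂ = d₁ − σ√T = 0.6563 − 0.2540 = 0.4022 → 0.40
e^(−qT) = e^(−0.024·0.3333) = 0.9920;  e^(−rT) = e^(−0.018·0.3333) = 0.9940
N(−d₂) = N(-0.40) = 0.3446;  N(−d₁) = N(-0.66) = 0.2546
P = 171·0.9940·0.3446 − 196·0.9920·0.2546 = 58.5730 − 49.5024 = 9.0707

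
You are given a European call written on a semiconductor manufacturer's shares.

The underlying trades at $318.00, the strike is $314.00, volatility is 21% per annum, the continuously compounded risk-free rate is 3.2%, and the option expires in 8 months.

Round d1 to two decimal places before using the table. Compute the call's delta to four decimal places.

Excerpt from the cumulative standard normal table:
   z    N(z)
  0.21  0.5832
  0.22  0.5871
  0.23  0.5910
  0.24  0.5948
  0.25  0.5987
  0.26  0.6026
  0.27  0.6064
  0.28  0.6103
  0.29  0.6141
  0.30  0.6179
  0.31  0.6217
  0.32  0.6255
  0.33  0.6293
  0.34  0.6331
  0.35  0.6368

σ√T = 0.21·√0.6667 = 0.1715
d₁ = [ln(318/314) + (0.032 + ½·0.21²)·0.6667] / (σ√T) = (0.0127 + 0.0360) / 0.1715 = 0.2840 which rounds to 0.28
N(d₁) = N(0.28) = 0.6103
Δ_call = N(d₁) = 0.6103

0.6103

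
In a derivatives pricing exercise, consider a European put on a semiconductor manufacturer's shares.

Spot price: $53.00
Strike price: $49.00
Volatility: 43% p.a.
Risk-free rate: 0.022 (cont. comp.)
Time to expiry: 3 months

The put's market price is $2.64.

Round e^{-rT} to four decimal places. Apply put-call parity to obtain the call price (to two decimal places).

e^(−rT) = e^(−0.022·0.25) = 0.9945
Put-call parity: C − P = S − K·e^(−rT) = 53 − 49·0.9945 = 53 − 48.7305 = 4.2695
C = P + (C − P) = 2.64 + (4.2695) = 6.9095

$6.91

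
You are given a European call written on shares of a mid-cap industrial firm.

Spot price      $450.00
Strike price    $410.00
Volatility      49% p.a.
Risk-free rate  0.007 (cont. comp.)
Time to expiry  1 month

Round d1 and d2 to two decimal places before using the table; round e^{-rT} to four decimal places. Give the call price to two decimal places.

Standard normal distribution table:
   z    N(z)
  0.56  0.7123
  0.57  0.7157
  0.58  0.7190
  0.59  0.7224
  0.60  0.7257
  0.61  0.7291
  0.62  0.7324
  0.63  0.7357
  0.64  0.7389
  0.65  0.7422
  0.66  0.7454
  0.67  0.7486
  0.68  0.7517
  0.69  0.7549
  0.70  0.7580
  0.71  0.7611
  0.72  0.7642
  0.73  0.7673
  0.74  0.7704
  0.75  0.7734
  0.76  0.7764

T = 0.08333;  σ√T = 0.1415
d₁ = [ln(450/410) + (0.007 + ½·0.49²)·0.08333] / (σ√T) = (0.0931 + 0.0106) / 0.1415 = 0.7330 ⇒ 0.73
d₂ = 0.7330 − 0.1415 = 0.5915 ⇒ 0.59
exp(−rT) = exp(−0.007·0.08333) = 0.9994
C = 450·N(0.73) − 410·0.9994·N(0.59) = 450·0.7673 − 410·0.9994·0.7224 = 345.2850 − 296.0063 = 49.2787

$49.28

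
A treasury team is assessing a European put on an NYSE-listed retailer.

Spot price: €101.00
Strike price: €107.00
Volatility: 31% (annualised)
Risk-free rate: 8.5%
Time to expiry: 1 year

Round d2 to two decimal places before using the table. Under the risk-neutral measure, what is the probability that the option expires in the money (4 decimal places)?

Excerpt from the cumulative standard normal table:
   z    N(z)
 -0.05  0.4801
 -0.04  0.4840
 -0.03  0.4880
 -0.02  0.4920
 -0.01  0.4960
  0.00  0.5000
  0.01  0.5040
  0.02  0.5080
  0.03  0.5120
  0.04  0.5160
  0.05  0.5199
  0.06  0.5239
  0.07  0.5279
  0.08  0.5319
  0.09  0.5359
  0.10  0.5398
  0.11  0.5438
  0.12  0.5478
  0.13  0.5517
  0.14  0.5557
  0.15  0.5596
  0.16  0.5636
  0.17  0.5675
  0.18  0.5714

0.5279

σ√T = 0.31 × 1.0000 = 0.3100
d₁ = [ln(101/107) + (0.085 + 0.31²/2)·1] / 0.3100 = [-0.0577 + 0.1331] / 0.3100 = 0.2430 → 0.24
d₂ = d₁ − σ√T = 0.2430 − 0.3100 = -0.0670 → -0.07
Risk-neutral Pr[S_T < K] = N(−d₂) = N(0.07) = 0.5279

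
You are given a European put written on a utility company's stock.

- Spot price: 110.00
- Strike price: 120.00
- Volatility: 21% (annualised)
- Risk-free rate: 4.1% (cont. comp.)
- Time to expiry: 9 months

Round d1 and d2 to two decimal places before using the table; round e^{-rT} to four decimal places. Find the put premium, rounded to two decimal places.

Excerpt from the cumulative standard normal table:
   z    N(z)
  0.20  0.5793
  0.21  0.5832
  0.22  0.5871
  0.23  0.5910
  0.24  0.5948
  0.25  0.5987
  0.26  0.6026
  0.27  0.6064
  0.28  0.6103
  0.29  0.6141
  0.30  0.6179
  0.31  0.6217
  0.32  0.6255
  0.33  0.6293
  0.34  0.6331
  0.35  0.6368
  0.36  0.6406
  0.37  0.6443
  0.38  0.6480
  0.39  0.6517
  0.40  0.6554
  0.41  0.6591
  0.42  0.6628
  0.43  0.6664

11.68

σ√T = 0.21 × 0.8660 = 0.1819
d₁ = [ln(110/120) + (0.041 + 0.21²/2)·0.75] / 0.1819 = [-0.0870 + 0.0473] / 0.1819 = -0.2184 ≈ -0.22
d₂ = d₁ − σ√T = -0.2184 − 0.1819 = -0.4003 ≈ -0.40
e^(−rT) = e^(−0.041·0.75) = 0.9697
P = 120·0.9697·N(0.40) − 110·N(0.22) = 120·0.9697·0.6554 − 110·0.5871 = 76.2650 − 64.5810 = 11.6840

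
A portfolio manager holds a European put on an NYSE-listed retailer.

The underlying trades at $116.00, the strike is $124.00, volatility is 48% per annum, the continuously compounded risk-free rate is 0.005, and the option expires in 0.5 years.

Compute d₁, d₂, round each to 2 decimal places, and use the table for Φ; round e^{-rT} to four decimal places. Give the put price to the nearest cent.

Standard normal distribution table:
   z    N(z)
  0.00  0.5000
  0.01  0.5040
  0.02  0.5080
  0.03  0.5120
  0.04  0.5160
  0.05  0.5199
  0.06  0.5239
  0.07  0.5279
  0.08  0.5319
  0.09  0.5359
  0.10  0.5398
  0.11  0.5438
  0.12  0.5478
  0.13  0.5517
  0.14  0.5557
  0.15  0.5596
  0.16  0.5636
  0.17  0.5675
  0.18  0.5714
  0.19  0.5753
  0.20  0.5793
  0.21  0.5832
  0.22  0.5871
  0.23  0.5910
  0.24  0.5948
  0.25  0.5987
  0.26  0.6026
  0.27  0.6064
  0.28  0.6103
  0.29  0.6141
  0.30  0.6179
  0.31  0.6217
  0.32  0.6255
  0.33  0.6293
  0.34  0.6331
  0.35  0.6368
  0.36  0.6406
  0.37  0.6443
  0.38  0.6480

$20.31

σ√T = 0.48 × 0.7071 = 0.3394
d₁ = [ln(116/124) + (0.005 + ½·0.48²)·0.5] / (σ√T) = (-0.0667 + 0.0601) / 0.3394 = -0.0194 ⇒ -0.02
d₂ = -0.0194 − 0.3394 = -0.3588 ⇒ -0.36
e^(−rT) = e^(−0.005·0.5) = 0.9975
N(−d₂) = N(0.36) = 0.6406;  N(−d₁) = N(0.02) = 0.5080
P = 124·0.9975·0.6406 − 116·0.5080 = 79.2358 − 58.9280 = 20.3078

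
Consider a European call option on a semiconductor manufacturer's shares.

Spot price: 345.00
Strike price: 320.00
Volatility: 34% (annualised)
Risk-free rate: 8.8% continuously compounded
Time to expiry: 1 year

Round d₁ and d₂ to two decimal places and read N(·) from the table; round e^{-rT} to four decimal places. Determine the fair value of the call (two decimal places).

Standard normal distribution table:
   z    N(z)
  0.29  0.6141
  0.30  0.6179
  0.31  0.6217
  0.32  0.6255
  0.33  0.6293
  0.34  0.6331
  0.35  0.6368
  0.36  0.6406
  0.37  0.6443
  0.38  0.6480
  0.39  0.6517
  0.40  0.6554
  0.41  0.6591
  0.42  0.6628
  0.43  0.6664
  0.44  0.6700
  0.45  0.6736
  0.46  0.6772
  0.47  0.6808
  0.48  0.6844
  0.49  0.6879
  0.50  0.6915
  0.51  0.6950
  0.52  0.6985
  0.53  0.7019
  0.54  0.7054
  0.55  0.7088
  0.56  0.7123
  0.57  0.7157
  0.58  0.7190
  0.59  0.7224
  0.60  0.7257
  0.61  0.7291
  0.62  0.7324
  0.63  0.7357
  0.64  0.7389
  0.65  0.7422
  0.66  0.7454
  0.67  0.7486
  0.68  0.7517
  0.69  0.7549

73.87

T = 1;  σ√T = 0.3400
d₁ = [ln(345/320) + (0.088 + 0.34²/2)·1] / 0.3400 = [0.0752 + 0.1458] / 0.3400 = 0.6501 ≈ 0.65
d₂ = d₁ − σ√T = 0.6501 − 0.3400 = 0.3101 ≈ 0.31
exp(−rT) = exp(−0.088·1) = 0.9158
C = 345·N(0.65) − 320·0.9158·N(0.31) = 345·0.7422 − 320·0.9158·0.6217 = 256.0590 − 182.1929 = 73.8661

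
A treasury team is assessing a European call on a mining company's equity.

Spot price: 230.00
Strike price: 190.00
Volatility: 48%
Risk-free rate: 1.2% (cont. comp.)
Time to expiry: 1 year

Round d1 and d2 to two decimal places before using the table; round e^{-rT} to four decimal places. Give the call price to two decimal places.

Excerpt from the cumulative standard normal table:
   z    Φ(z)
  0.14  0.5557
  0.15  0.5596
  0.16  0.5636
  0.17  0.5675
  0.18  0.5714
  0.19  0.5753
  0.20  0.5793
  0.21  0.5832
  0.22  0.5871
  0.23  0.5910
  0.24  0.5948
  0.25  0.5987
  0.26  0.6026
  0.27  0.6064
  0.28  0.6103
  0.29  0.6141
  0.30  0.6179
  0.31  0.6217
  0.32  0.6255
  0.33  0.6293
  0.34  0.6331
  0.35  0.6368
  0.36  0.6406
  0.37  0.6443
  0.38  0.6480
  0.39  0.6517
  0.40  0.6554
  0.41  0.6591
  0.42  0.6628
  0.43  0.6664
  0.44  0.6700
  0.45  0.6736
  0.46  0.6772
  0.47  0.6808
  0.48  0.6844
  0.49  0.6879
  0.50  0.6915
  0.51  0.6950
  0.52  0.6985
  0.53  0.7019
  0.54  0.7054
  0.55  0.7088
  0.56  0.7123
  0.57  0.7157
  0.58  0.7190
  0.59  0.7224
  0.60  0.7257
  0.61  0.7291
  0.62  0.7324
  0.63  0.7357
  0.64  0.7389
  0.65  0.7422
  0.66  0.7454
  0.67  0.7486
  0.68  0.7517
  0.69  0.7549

64.17

T = 1;  σ√T = 0.4800
ln(S/K) + (r + σ²/2)T = ln(230/190) + (0.012 + 0.48²/2)·1 = 0.1911 + 0.1272 = 0.3183
d₁ = 0.3183 / 0.4800 = 0.6630 ⇒ 0.66
d₂ = d₁ − σ√T = 0.6630 − 0.4800 = 0.1830 ⇒ 0.18
e^(−rT) = e^(−0.012·1) = 0.9881
N(d₁) = N(0.66) = 0.7454;  N(d₂) = N(0.18) = 0.5714
C = 230·0.7454 − 190·0.9881·0.5714 = 171.4420 − 107.2741 = 64.1679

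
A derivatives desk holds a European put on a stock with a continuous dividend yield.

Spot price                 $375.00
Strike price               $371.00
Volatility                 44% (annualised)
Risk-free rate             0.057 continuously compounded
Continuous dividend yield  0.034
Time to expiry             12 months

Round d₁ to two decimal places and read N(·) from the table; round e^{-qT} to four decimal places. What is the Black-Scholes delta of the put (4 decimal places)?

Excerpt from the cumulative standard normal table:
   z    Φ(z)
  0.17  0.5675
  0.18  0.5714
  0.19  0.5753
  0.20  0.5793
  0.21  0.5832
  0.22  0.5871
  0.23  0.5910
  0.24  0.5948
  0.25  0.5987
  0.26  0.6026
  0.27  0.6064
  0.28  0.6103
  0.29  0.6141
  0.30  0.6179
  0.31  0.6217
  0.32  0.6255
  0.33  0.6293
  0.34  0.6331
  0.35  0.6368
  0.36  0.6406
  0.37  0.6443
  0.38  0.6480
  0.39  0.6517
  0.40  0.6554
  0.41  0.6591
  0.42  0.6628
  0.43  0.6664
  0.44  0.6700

σ√T = 0.44 × 1.0000 = 0.4400
d₁ = [ln(375/371) + (0.057 − 0.034 + 0.44²/2)·1] / 0.4400 = [0.0107 + 0.1198] / 0.4400 = 0.2966 ≈ 0.30
N(d₁) = N(0.30) = 0.6179
Δ_put = e^(−qT)·(N(d₁) − 1) = 0.9666·(0.6179 − 1) = -0.3693

-0.3693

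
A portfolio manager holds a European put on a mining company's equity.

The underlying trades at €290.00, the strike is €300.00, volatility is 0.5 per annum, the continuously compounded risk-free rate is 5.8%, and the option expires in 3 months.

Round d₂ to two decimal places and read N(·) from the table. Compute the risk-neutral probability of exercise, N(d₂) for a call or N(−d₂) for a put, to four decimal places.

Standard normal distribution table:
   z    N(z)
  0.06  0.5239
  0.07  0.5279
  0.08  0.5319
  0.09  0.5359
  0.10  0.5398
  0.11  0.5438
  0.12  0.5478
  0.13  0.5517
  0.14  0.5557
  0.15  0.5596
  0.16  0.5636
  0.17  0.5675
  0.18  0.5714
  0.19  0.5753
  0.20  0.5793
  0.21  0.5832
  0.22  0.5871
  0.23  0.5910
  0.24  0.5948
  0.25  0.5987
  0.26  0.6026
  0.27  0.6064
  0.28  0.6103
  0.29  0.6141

T = 0.25;  σ√T = 0.2500
d₁ = [ln(290/300) + (0.058 + 0.5²/2)·0.25] / 0.2500 = [-0.0339 + 0.0457] / 0.2500 = 0.0474 which rounds to 0.05
d₂ = d₁ − σ√T = 0.0474 − 0.2500 = -0.2026 which rounds to -0.20
Risk-neutral Pr[S_T < K] = N(−d₂) = N(0.20) = 0.5793

0.5793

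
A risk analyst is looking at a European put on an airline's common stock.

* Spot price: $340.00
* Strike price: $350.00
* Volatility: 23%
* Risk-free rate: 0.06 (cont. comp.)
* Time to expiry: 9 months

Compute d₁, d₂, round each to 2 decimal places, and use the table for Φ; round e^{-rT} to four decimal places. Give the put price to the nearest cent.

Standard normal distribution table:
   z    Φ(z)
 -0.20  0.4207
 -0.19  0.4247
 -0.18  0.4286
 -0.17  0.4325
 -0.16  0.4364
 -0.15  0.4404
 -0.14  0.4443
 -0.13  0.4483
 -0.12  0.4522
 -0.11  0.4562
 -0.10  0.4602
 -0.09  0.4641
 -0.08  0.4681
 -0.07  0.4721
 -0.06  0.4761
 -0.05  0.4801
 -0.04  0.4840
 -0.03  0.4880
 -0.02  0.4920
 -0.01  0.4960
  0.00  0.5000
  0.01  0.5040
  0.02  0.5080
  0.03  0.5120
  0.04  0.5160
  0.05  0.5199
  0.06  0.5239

σ√T = 0.23 × 0.8660 = 0.1992
d₁ = [ln(340/350) + (0.06 + 0.23²/2)·0.75] / 0.1992 = [-0.0290 + 0.0648] / 0.1992 = 0.1800 which rounds to 0.18
d₂ = d₁ − σ√T = 0.1800 − 0.1992 = -0.0192 which rounds to -0.02
e^(−rT) = e^(−0.06·0.75) = 0.9560
N(−d₂) = N(0.02) = 0.5080;  N(−d₁) = N(-0.18) = 0.4286
P = 350·0.9560·0.5080 − 340·0.4286 = 169.9768 − 145.7240 = 24.2528

$24.25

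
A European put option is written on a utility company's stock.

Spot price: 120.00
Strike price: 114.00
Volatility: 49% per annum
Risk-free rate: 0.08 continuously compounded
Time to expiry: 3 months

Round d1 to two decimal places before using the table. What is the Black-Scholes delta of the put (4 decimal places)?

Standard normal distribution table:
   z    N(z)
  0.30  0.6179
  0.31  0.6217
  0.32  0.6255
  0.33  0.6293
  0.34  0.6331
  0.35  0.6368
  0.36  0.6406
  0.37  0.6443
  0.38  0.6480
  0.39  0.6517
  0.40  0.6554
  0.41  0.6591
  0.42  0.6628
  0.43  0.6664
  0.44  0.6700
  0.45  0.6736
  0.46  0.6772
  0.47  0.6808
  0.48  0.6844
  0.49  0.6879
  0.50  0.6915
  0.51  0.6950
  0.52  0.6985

-0.3409

σ√T = 0.49 × 0.5000 = 0.2450
d₁ = [ln(120/114) + (0.08 + ½·0.49²)·0.25] / (σ√T) = (0.0513 + 0.0500) / 0.2450 = 0.4135 which rounds to 0.41
N(d₁) = N(0.41) = 0.6591
Δ_put = N(d₁) − 1 = 0.6591 − 1 = -0.3409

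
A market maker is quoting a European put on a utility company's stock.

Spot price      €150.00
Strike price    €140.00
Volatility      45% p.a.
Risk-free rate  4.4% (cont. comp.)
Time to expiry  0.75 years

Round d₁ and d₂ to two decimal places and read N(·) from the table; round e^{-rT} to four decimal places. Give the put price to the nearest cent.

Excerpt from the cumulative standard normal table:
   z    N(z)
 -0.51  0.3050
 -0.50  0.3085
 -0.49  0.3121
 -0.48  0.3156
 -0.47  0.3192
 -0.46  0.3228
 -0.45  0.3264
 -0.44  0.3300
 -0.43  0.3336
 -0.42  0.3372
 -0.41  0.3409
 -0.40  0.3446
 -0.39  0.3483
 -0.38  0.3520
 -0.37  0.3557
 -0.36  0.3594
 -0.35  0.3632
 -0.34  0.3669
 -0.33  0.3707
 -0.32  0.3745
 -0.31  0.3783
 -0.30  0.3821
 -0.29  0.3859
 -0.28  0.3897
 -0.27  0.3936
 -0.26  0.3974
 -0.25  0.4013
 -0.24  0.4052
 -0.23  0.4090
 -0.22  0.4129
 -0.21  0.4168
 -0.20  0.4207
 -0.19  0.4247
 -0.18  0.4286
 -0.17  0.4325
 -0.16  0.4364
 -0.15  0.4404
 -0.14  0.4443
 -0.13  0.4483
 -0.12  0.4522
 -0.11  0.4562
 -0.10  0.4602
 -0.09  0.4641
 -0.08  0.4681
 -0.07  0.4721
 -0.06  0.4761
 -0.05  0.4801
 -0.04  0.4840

T = 0.75;  σ√T = 0.3897
ln(S/K) + (r + σ²/2)T = ln(150/140) + (0.044 + 0.45²/2)·0.75 = 0.0690 + 0.1089 = 0.1779
d₁ = 0.1779 / 0.3897 = 0.4566 ⇒ 0.46
d₂ = d₁ − σ√T = 0.4566 − 0.3897 = 0.0669 ⇒ 0.07
exp(−rT) = exp(−0.044·0.75) = 0.9675
N(−d₂) = N(-0.07) = 0.4721;  N(−d₁) = N(-0.46) = 0.3228
P = 140·0.9675·0.4721 − 150·0.3228 = 63.9459 − 48.4200 = 15.5259

€15.53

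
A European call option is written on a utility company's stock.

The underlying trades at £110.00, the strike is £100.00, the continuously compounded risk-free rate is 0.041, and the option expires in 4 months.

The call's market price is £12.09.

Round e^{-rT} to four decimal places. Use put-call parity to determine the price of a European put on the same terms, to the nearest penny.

exp(−rT) = exp(−0.041·0.3333) = 0.9864
Put-call parity: C − P = S − K·e^(−rT) = 110 − 100·0.9864 = 110 − 98.6400 = 11.3600
P = C − (C − P) = 12.09 − (11.3600) = 0.7300

£0.73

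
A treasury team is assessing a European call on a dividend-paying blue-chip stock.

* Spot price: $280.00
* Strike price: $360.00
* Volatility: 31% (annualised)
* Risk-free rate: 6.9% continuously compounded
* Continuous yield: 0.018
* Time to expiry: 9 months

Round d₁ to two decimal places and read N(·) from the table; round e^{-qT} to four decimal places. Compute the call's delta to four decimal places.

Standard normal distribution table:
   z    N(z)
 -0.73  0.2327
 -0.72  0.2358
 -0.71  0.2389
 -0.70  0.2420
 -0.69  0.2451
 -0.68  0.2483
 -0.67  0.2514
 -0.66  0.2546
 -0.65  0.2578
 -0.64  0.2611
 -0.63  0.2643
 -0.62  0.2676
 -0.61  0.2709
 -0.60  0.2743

σ√T = 0.31 × 0.8660 = 0.2685
d₁ = [ln(280/360) + (0.069 − 0.018 + ½·0.31²)·0.75] / (σ√T) = (-0.2513 + 0.0743) / 0.2685 = -0.6594 ⇒ -0.66
N(d₁) = N(-0.66) = 0.2546
Δ_call = e^(−qT)·N(d₁) = 0.9866·0.2546 = 0.2512

0.2512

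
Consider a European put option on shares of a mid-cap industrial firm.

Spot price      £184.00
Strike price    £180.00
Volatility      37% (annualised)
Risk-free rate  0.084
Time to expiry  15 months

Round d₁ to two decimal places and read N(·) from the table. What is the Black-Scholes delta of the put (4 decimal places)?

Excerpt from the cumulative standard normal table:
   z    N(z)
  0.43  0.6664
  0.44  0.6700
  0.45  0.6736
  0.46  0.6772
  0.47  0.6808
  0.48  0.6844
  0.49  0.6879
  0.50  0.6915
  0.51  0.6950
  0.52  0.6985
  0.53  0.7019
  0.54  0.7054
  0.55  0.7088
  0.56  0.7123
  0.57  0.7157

σ√T = 0.37 × 1.1180 = 0.4137
d₁ = [ln(184/180) + (0.084 + 0.37²/2)·1.25] / 0.4137 = [0.0220 + 0.1906] / 0.4137 = 0.5138 which rounds to 0.51
N(d₁) = N(0.51) = 0.6950
Δ_put = N(d₁) − 1 = 0.6950 − 1 = -0.3050

-0.3050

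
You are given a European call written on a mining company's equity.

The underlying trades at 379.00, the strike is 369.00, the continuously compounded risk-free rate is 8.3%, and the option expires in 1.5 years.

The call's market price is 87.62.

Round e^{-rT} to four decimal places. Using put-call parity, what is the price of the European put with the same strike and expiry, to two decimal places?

34.41

e^(−rT) = e^(−0.083·1.5) = 0.8829
Put-call parity: C − P = S − K·e^(−rT) = 379 − 369·0.8829 = 379 − 325.7901 = 53.2099
P = C − (C − P) = 87.62 − (53.2099) = 34.4101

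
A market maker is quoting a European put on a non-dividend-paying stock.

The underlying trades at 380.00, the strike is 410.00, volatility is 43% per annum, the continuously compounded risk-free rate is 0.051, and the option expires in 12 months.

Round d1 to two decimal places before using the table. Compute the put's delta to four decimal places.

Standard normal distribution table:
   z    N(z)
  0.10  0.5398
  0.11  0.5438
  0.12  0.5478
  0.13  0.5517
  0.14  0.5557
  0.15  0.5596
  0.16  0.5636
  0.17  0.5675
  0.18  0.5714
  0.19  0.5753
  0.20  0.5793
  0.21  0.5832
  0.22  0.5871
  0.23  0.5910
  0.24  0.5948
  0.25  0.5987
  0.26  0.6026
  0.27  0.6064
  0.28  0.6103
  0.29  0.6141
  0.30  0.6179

-0.4364

σ√T = 0.43 × 1.0000 = 0.4300
ln(S/K) + (r + σ²/2)T = ln(380/410) + (0.051 + 0.43²/2)·1 = -0.0760 + 0.1434 = 0.0675
d₁ = 0.0675 / 0.4300 = 0.1569 which rounds to 0.16
N(d₁) = N(0.16) = 0.5636
Δ_put = N(d₁) − 1 = 0.5636 − 1 = -0.4364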